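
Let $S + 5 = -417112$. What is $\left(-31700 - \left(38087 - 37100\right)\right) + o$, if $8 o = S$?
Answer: $- \frac{678613}{8} \approx -84827.0$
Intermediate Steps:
$S = -417117$ ($S = -5 - 417112 = -417117$)
$o = - \frac{417117}{8}$ ($o = \frac{1}{8} \left(-417117\right) = - \frac{417117}{8} \approx -52140.0$)
$\left(-31700 - \left(38087 - 37100\right)\right) + o = \left(-31700 - \left(38087 - 37100\right)\right) - \frac{417117}{8} = \left(-31700 - 987\right) - \frac{417117}{8} = -32687 - \frac{417117}{8} = - \frac{678613}{8}$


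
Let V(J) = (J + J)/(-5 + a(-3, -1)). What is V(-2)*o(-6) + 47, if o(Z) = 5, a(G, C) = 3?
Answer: 57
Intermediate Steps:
V(J) = -J (V(J) = (J + J)/(-5 + 3) = (2*J)/(-2) = (2*J)*(-1/2) = -J)
V(-2)*o(-6) + 47 = -1*(-2)*5 + 47 = 2*5 + 47 = 10 + 47 = 57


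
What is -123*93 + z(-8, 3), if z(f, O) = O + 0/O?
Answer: -11436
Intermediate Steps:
z(f, O) = O (z(f, O) = O + 0 = O)
-123*93 + z(-8, 3) = -123*93 + 3 = -11439 + 3 = -11436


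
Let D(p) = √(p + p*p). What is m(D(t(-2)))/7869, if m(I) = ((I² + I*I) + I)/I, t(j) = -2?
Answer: 1/7869 + 2*√2/7869 ≈ 0.00048652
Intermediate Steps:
D(p) = √(p + p²)
m(I) = (I + 2*I²)/I (m(I) = ((I² + I²) + I)/I = (2*I² + I)/I = (I + 2*I²)/I)
m(D(t(-2)))/7869 = (1 + 2*√(-2*(1 - 2)))/7869 = (1 + 2*√(-2*(-1)))*(1/7869) = (1 + 2*√2)*(1/7869) = 1/7869 + 2*√2/7869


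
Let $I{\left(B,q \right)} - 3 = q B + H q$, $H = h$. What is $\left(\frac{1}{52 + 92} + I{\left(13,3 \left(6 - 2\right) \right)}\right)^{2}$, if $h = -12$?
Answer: $\frac{4669921}{20736} \approx 225.21$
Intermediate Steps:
$H = -12$
$I{\left(B,q \right)} = 3 - 12 q + B q$ ($I{\left(B,q \right)} = 3 + \left(q B - 12 q\right) = 3 + \left(B q - 12 q\right) = 3 + \left(- 12 q + B q\right) = 3 - 12 q + B q$)
$\left(\frac{1}{52 + 92} + I{\left(13,3 \left(6 - 2\right) \right)}\right)^{2} = \left(\frac{1}{52 + 92} + \left(3 - 12 \cdot 3 \left(6 - 2\right) + 13 \cdot 3 \left(6 - 2\right)\right)\right)^{2} = \left(\frac{1}{144} + \left(3 - 12 \cdot 3 \cdot 4 + 13 \cdot 3 \cdot 4\right)\right)^{2} = \left(\frac{1}{144} + \left(3 - 144 + 13 \cdot 12\right)\right)^{2} = \left(\frac{1}{144} + \left(3 - 144 + 156\right)\right)^{2} = \left(\frac{1}{144} + 15\right)^{2} = \left(\frac{2161}{144}\right)^{2} = \frac{4669921}{20736}$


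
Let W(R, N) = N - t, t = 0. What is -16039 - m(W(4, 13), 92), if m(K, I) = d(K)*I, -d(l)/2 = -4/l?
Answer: -209243/13 ≈ -16096.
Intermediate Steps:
d(l) = 8/l (d(l) = -(-8)/l = 8/l)
W(R, N) = N (W(R, N) = N - 1*0 = N + 0 = N)
m(K, I) = 8*I/K (m(K, I) = (8/K)*I = 8*I/K)
-16039 - m(W(4, 13), 92) = -16039 - 8*92/13 = -16039 - 1*736/13 = -16039 - 736/13 = -209243/13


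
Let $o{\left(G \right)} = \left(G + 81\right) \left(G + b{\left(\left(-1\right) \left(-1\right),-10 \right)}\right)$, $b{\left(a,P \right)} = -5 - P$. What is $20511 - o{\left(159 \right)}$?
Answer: $-18849$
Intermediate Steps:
$o{\left(G \right)} = \left(5 + G\right) \left(81 + G\right)$ ($o{\left(G \right)} = \left(G + 81\right) \left(G - -5\right) = \left(81 + G\right) \left(G + \left(-5 + 10\right)\right) = \left(81 + G\right) \left(G + 5\right) = \left(81 + G\right) \left(5 + G\right) = \left(5 + G\right) \left(81 + G\right)$)
$20511 - o{\left(159 \right)} = 20511 - \left(405 + 159^{2} + 86 \cdot 159\right) = 20511 - \left(405 + 25281 + 13674\right) = 20511 - 39360 = -18849$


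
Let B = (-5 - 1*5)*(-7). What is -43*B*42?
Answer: -126420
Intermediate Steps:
B = 70 (B = (-5 - 5)*(-7) = -10*(-7) = 70)
-43*B*42 = -43*70*42 = -3010*42 = -126420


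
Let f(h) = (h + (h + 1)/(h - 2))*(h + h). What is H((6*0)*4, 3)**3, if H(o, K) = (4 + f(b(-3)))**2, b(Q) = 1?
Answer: 64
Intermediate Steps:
f(h) = 2*h*(h + (1 + h)/(-2 + h)) (f(h) = (h + (1 + h)/(-2 + h))*(2*h) = 2*h*(h + (1 + h)/(-2 + h)))
H(o, K) = 4 (H(o, K) = (4 + 2*1*(1 + 1**2 - 1*1)/(-2 + 1))**2 = (4 + 2*1*(1 + 1 - 1)/(-1))**2 = (4 + 2*1*(-1)*1)**2 = (4 - 2)**2 = 2**2 = 4)
H((6*0)*4, 3)**3 = 4**3 = 64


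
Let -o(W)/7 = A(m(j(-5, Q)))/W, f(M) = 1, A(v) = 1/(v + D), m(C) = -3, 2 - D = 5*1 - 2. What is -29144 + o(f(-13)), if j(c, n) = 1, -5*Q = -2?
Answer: -116569/4 ≈ -29142.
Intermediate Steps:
D = -1 (D = 2 - (5*1 - 2) = 2 - (5 - 2) = 2 - 1*3 = 2 - 3 = -1)
Q = ⅖ (Q = -⅕*(-2) = ⅖ ≈ 0.40000)
A(v) = 1/(-1 + v) (A(v) = 1/(v - 1) = 1/(-1 + v))
o(W) = 7/(4*W) (o(W) = -7/((-1 - 3)*W) = -7/((-4)*W) = -(-7)/(4*W) = 7/(4*W))
-29144 + o(f(-13)) = -29144 + (7/4)/1 = -29144 + (7/4)*1 = -29144 + 7/4 = -116569/4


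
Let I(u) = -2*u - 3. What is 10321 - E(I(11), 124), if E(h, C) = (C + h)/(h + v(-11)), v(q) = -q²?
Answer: 1506965/146 ≈ 10322.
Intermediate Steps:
I(u) = -3 - 2*u
E(h, C) = (C + h)/(-121 + h) (E(h, C) = (C + h)/(h - 1*(-11)²) = (C + h)/(h - 1*121) = (C + h)/(h - 121) = (C + h)/(-121 + h))
10321 - E(I(11), 124) = 10321 - (124 + (-3 - 2*11))/(-121 + (-3 - 2*11)) = 10321 - (124 + (-3 - 22))/(-121 + (-3 - 22)) = 10321 - (124 - 25)/(-121 - 25) = 10321 - 99/(-146) = 10321 - (-1)*99/146 = 10321 - 1*(-99/146) = 10321 + 99/146 = 1506965/146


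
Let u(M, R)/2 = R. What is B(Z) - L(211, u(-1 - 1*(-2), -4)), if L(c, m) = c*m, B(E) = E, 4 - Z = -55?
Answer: 1747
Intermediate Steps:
Z = 59 (Z = 4 - 1*(-55) = 4 + 55 = 59)
u(M, R) = 2*R
B(Z) - L(211, u(-1 - 1*(-2), -4)) = 59 - 211*2*(-4) = 59 - 211*(-8) = 59 - 1*(-1688) = 59 + 1688 = 1747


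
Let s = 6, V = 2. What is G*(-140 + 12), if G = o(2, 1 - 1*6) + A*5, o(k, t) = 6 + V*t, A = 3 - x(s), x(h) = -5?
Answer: -4608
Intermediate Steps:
A = 8 (A = 3 - 1*(-5) = 3 + 5 = 8)
o(k, t) = 6 + 2*t
G = 36 (G = (6 + 2*(1 - 1*6)) + 8*5 = (6 + 2*(1 - 6)) + 40 = (6 + 2*(-5)) + 40 = (6 - 10) + 40 = -4 + 40 = 36)
G*(-140 + 12) = 36*(-140 + 12) = 36*(-128) = -4608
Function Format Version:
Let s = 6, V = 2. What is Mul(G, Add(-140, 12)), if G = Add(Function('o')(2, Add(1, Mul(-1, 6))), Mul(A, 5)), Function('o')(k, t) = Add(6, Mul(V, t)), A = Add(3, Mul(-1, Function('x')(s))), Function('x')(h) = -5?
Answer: -4608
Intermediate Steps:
A = 8 (A = Add(3, Mul(-1, -5)) = Add(3, 5) = 8)
Function('o')(k, t) = Add(6, Mul(2, t))
G = 36 (G = Add(Add(6, Mul(2, Add(1, Mul(-1, 6)))), Mul(8, 5)) = Add(Add(6, Mul(2, Add(1, -6))), 40) = Add(Add(6, Mul(2, -5)), 40) = Add(Add(6, -10), 40) = Add(-4, 40) = 36)
Mul(G, Add(-140, 12)) = Mul(36, Add(-140, 12)) = Mul(36, -128) = -4608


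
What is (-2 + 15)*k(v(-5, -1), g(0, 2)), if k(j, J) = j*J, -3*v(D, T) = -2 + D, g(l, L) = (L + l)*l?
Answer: 0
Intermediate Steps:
g(l, L) = l*(L + l)
v(D, T) = ⅔ - D/3 (v(D, T) = -(-2 + D)/3 = ⅔ - D/3)
k(j, J) = J*j
(-2 + 15)*k(v(-5, -1), g(0, 2)) = (-2 + 15)*((0*(2 + 0))*(⅔ - ⅓*(-5))) = 13*((0*2)*(⅔ + 5/3)) = 13*(0*(7/3)) = 13*0 = 0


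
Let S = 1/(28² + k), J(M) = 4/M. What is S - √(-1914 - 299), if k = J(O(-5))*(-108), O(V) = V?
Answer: 5/4352 - I*√2213 ≈ 0.0011489 - 47.043*I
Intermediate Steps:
k = 432/5 (k = (4/(-5))*(-108) = (4*(-⅕))*(-108) = -⅘*(-108) = 432/5 ≈ 86.400)
S = 5/4352 (S = 1/(28² + 432/5) = 1/(784 + 432/5) = 1/(4352/5) = 5/4352 ≈ 0.0011489)
S - √(-1914 - 299) = 5/4352 - √(-1914 - 299) = 5/4352 - √(-2213) = 5/4352 - I*√2213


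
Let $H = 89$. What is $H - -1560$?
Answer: $1649$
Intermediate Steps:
$H - -1560 = 89 - -1560 = 89 + 1560 = 1649$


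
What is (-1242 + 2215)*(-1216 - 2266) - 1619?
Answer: -3389605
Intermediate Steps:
(-1242 + 2215)*(-1216 - 2266) - 1619 = 973*(-3482) - 1619 = -3387986 - 1619 = -3389605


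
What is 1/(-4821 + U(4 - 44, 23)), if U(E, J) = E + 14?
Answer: -1/4847 ≈ -0.00020631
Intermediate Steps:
U(E, J) = 14 + E
1/(-4821 + U(4 - 44, 23)) = 1/(-4821 + (14 + (4 - 44))) = 1/(-4821 + (14 - 40)) = 1/(-4821 - 26) = 1/(-4847) = -1/4847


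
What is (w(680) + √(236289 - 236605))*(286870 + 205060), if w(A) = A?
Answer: 334512400 + 983860*I*√79 ≈ 3.3451e+8 + 8.7447e+6*I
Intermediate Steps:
(w(680) + √(236289 - 236605))*(286870 + 205060) = (680 + √(236289 - 236605))*(286870 + 205060) = (680 + √(-316))*491930 = (680 + 2*I*√79)*491930 = 334512400 + 983860*I*√79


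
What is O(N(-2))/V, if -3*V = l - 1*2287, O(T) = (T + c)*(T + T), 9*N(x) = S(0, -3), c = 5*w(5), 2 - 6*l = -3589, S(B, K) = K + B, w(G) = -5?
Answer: 304/10131 ≈ 0.030007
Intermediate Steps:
S(B, K) = B + K
l = 1197/2 (l = ⅓ - ⅙*(-3589) = ⅓ + 3589/6 = 1197/2 ≈ 598.50)
c = -25 (c = 5*(-5) = -25)
N(x) = -⅓ (N(x) = (0 - 3)/9 = (⅑)*(-3) = -⅓)
O(T) = 2*T*(-25 + T) (O(T) = (T - 25)*(T + T) = (-25 + T)*(2*T) = 2*T*(-25 + T))
V = 3377/6 (V = -(1197/2 - 1*2287)/3 = -(1197/2 - 2287)/3 = -⅓*(-3377/2) = 3377/6 ≈ 562.83)
O(N(-2))/V = (2*(-⅓)*(-25 - ⅓))/(3377/6) = (2*(-⅓)*(-76/3))*(6/3377) = (152/9)*(6/3377) = 304/10131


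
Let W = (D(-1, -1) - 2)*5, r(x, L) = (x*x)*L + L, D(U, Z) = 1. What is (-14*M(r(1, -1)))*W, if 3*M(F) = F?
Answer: -140/3 ≈ -46.667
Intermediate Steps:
r(x, L) = L + L*x² (r(x, L) = x²*L + L = L*x² + L = L + L*x²)
M(F) = F/3
W = -5 (W = (1 - 2)*5 = -1*5 = -5)
(-14*M(r(1, -1)))*W = -14*(-(1 + 1²))/3*(-5) = -14*(-(1 + 1))/3*(-5) = -14*(-1*2)/3*(-5) = -14*(-2)/3*(-5) = -14*(-⅔)*(-5) = (28/3)*(-5) = -140/3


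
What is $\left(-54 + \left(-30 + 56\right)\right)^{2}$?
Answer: $784$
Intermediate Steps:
$\left(-54 + \left(-30 + 56\right)\right)^{2} = \left(-54 + 26\right)^{2} = \left(-28\right)^{2} = 784$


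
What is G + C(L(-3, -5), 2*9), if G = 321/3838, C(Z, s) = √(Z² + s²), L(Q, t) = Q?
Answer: 321/3838 + 3*√37 ≈ 18.332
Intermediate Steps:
G = 321/3838 (G = 321*(1/3838) = 321/3838 ≈ 0.083637)
G + C(L(-3, -5), 2*9) = 321/3838 + √((-3)² + (2*9)²) = 321/3838 + √(9 + 18²) = 321/3838 + √(9 + 324) = 321/3838 + √333 = 321/3838 + 3*√37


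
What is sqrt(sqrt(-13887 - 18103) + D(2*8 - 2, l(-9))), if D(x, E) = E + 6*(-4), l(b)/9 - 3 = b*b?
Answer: sqrt(732 + I*sqrt(31990)) ≈ 27.254 + 3.2813*I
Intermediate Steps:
l(b) = 27 + 9*b**2 (l(b) = 27 + 9*(b*b) = 27 + 9*b**2)
D(x, E) = -24 + E (D(x, E) = E - 24 = -24 + E)
sqrt(sqrt(-13887 - 18103) + D(2*8 - 2, l(-9))) = sqrt(sqrt(-13887 - 18103) + (-24 + (27 + 9*(-9)**2))) = sqrt(sqrt(-31990) + (-24 + (27 + 9*81))) = sqrt(I*sqrt(31990) + (-24 + (27 + 729))) = sqrt(I*sqrt(31990) + (-24 + 756)) = sqrt(I*sqrt(31990) + 732) = sqrt(732 + I*sqrt(31990))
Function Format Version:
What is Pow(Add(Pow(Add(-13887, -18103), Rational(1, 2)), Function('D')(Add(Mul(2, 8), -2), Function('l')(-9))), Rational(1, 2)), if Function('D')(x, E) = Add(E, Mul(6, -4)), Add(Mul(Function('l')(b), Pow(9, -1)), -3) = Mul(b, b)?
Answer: Pow(Add(732, Mul(I, Pow(31990, Rational(1, 2)))), Rational(1, 2)) ≈ Add(27.254, Mul(3.2813, I))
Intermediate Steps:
Function('l')(b) = Add(27, Mul(9, Pow(b, 2))) (Function('l')(b) = Add(27, Mul(9, Mul(b, b))) = Add(27, Mul(9, Pow(b, 2))))
Function('D')(x, E) = Add(-24, E) (Function('D')(x, E) = Add(E, -24) = Add(-24, E))
Pow(Add(Pow(Add(-13887, -18103), Rational(1, 2)), Function('D')(Add(Mul(2, 8), -2), Function('l')(-9))), Rational(1, 2)) = Pow(Add(Pow(Add(-13887, -18103), Rational(1, 2)), Add(-24, Add(27, Mul(9, Pow(-9, 2))))), Rational(1, 2)) = Pow(Add(Pow(-31990, Rational(1, 2)), Add(-24, Add(27, Mul(9, 81)))), Rational(1, 2)) = Pow(Add(Mul(I, Pow(31990, Rational(1, 2))), Add(-24, Add(27, 729))), Rational(1, 2)) = Pow(Add(Mul(I, Pow(31990, Rational(1, 2))), Add(-24, 756)), Rational(1, 2)) = Pow(Add(Mul(I, Pow(31990, Rational(1, 2))), 732), Rational(1, 2)) = Pow(Add(732, Mul(I, Pow(31990, Rational(1, 2)))), Rational(1, 2))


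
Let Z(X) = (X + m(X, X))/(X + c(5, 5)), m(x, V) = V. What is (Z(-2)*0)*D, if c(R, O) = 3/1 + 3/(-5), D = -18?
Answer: 0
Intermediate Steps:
c(R, O) = 12/5 (c(R, O) = 3*1 + 3*(-⅕) = 3 - ⅗ = 12/5)
Z(X) = 2*X/(12/5 + X) (Z(X) = (X + X)/(X + 12/5) = (2*X)/(12/5 + X) = 2*X/(12/5 + X))
(Z(-2)*0)*D = ((10*(-2)/(12 + 5*(-2)))*0)*(-18) = ((10*(-2)/(12 - 10))*0)*(-18) = ((10*(-2)/2)*0)*(-18) = ((10*(-2)*(½))*0)*(-18) = -10*0*(-18) = 0*(-18) = 0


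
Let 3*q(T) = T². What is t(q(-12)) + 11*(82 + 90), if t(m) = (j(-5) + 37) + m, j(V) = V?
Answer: 1972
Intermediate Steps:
q(T) = T²/3
t(m) = 32 + m (t(m) = (-5 + 37) + m = 32 + m)
t(q(-12)) + 11*(82 + 90) = (32 + (⅓)*(-12)²) + 11*(82 + 90) = (32 + (⅓)*144) + 11*172 = (32 + 48) + 1892 = 80 + 1892 = 1972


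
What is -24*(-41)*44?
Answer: 43296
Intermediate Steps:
-24*(-41)*44 = 984*44 = 43296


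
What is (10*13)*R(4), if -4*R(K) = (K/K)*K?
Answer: -130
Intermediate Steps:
R(K) = -K/4 (R(K) = -K/K*K/4 = -K/4)
(10*13)*R(4) = (10*13)*(-¼*4) = 130*(-1) = -130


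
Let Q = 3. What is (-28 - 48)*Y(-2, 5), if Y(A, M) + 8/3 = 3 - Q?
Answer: 608/3 ≈ 202.67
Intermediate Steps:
Y(A, M) = -8/3 (Y(A, M) = -8/3 + (3 - 1*3) = -8/3 + (3 - 3) = -8/3 + 0 = -8/3)
(-28 - 48)*Y(-2, 5) = (-28 - 48)*(-8/3) = -76*(-8/3) = 608/3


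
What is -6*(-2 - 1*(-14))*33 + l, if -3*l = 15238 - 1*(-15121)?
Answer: -37487/3 ≈ -12496.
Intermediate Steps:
l = -30359/3 (l = -(15238 - 1*(-15121))/3 = -(15238 + 15121)/3 = -⅓*30359 = -30359/3 ≈ -10120.)
-6*(-2 - 1*(-14))*33 + l = -6*(-2 - 1*(-14))*33 - 30359/3 = -6*(-2 + 14)*33 - 30359/3 = -6*12*33 - 30359/3 = -72*33 - 30359/3 = -2376 - 30359/3 = -37487/3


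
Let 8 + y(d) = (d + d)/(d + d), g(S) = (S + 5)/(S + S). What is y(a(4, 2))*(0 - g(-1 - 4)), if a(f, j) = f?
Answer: 0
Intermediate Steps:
g(S) = (5 + S)/(2*S) (g(S) = (5 + S)/((2*S)) = (5 + S)*(1/(2*S)) = (5 + S)/(2*S))
y(d) = -7 (y(d) = -8 + (d + d)/(d + d) = -8 + (2*d)/((2*d)) = -8 + (2*d)*(1/(2*d)) = -8 + 1 = -7)
y(a(4, 2))*(0 - g(-1 - 4)) = -7*(0 - (5 + (-1 - 4))/(2*(-1 - 4))) = -7*(0 - (5 - 5)/(2*(-5))) = -7*(0 - (-1)*0/(2*5)) = -7*(0 - 1*0) = -7*(0 + 0) = -7*0 = 0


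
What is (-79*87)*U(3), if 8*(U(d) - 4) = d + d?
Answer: -130587/4 ≈ -32647.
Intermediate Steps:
U(d) = 4 + d/4 (U(d) = 4 + (d + d)/8 = 4 + (2*d)/8 = 4 + d/4)
(-79*87)*U(3) = (-79*87)*(4 + (¼)*3) = -6873*(4 + ¾) = -6873*19/4 = -130587/4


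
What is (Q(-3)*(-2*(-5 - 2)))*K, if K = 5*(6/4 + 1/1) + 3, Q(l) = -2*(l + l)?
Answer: 2604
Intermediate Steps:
Q(l) = -4*l
K = 31/2 (K = 5*(6*(1/4) + 1*1) + 3 = 5*(3/2 + 1) + 3 = 5*(5/2) + 3 = 25/2 + 3 = 31/2 ≈ 15.500)
(Q(-3)*(-2*(-5 - 2)))*K = ((-4*(-3))*(-2*(-5 - 2)))*(31/2) = (12*(-2*(-7)))*(31/2) = (12*14)*(31/2) = 168*(31/2) = 2604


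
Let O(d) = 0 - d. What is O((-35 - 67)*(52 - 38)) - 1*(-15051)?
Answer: 16479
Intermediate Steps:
O(d) = -d
O((-35 - 67)*(52 - 38)) - 1*(-15051) = -(-35 - 67)*(52 - 38) - 1*(-15051) = -(-102)*14 + 15051 = -1*(-1428) + 15051 = 1428 + 15051 = 16479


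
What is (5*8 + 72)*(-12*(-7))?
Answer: 9408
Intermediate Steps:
(5*8 + 72)*(-12*(-7)) = (40 + 72)*84 = 112*84 = 9408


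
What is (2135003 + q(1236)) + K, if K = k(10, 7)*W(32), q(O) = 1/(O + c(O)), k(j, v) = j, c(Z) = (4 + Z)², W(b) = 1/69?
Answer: 226693959267481/106179684 ≈ 2.1350e+6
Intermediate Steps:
W(b) = 1/69
q(O) = 1/(O + (4 + O)²)
K = 10/69 (K = 10*(1/69) = 10/69 ≈ 0.14493)
(2135003 + q(1236)) + K = (2135003 + 1/(1236 + (4 + 1236)²)) + 10/69 = (2135003 + 1/(1236 + 1240²)) + 10/69 = (2135003 + 1/(1236 + 1537600)) + 10/69 = (2135003 + 1/1538836) + 10/69 = 3285419476509/1538836 + 10/69 = 226693959267481/106179684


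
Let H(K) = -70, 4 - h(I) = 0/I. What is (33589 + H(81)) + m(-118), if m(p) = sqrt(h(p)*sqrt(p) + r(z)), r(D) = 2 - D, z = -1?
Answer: 33519 + sqrt(3 + 4*I*sqrt(118)) ≈ 33524.0 + 4.503*I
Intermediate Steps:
h(I) = 4 (h(I) = 4 - 0/I = 4 - 1*0 = 4 + 0 = 4)
m(p) = sqrt(3 + 4*sqrt(p)) (m(p) = sqrt(4*sqrt(p) + (2 - 1*(-1))) = sqrt(4*sqrt(p) + (2 + 1)) = sqrt(4*sqrt(p) + 3) = sqrt(3 + 4*sqrt(p)))
(33589 + H(81)) + m(-118) = (33589 - 70) + sqrt(3 + 4*sqrt(-118)) = 33519 + sqrt(3 + 4*(I*sqrt(118))) = 33519 + sqrt(3 + 4*I*sqrt(118))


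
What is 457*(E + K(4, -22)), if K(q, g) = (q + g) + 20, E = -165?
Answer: -74491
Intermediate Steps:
K(q, g) = 20 + g + q (K(q, g) = (g + q) + 20 = 20 + g + q)
457*(E + K(4, -22)) = 457*(-165 + (20 - 22 + 4)) = 457*(-165 + 2) = 457*(-163) = -74491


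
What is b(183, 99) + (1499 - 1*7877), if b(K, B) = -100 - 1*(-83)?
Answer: -6395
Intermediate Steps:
b(K, B) = -17 (b(K, B) = -100 + 83 = -17)
b(183, 99) + (1499 - 1*7877) = -17 + (1499 - 1*7877) = -17 + (1499 - 7877) = -17 - 6378 = -6395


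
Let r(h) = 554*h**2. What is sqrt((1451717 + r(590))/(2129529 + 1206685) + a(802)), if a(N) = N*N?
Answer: sqrt(146116674438598478)/476602 ≈ 802.04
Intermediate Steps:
a(N) = N**2
sqrt((1451717 + r(590))/(2129529 + 1206685) + a(802)) = sqrt((1451717 + 554*590**2)/(2129529 + 1206685) + 802**2) = sqrt((1451717 + 554*348100)/3336214 + 643204) = sqrt((1451717 + 192847400)*(1/3336214) + 643204) = sqrt(194299117*(1/3336214) + 643204) = sqrt(194299117/3336214 + 643204) = sqrt(2146060488773/3336214) = sqrt(146116674438598478)/476602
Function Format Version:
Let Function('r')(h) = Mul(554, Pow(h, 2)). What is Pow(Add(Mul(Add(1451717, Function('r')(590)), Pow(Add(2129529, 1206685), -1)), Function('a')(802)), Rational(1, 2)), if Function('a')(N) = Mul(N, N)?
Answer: Mul(Rational(1, 476602), Pow(146116674438598478, Rational(1, 2))) ≈ 802.04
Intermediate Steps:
Function('a')(N) = Pow(N, 2)
Pow(Add(Mul(Add(1451717, Function('r')(590)), Pow(Add(2129529, 1206685), -1)), Function('a')(802)), Rational(1, 2)) = Pow(Add(Mul(Add(1451717, Mul(554, Pow(590, 2))), Pow(Add(2129529, 1206685), -1)), Pow(802, 2)), Rational(1, 2)) = Pow(Add(Mul(Add(1451717, Mul(554, 348100)), Pow(3336214, -1)), 643204), Rational(1, 2)) = Pow(Add(Mul(Add(1451717, 192847400), Rational(1, 3336214)), 643204), Rational(1, 2)) = Pow(Add(Mul(194299117, Rational(1, 3336214)), 643204), Rational(1, 2)) = Pow(Add(Rational(194299117, 3336214), 643204), Rational(1, 2)) = Pow(Rational(2146060488773, 3336214), Rational(1, 2)) = Mul(Rational(1, 476602), Pow(146116674438598478, Rational(1, 2)))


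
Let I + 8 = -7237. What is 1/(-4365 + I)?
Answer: -1/11610 ≈ -8.6133e-5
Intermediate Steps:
I = -7245 (I = -8 - 7237 = -7245)
1/(-4365 + I) = 1/(-4365 - 7245) = 1/(-11610) = -1/11610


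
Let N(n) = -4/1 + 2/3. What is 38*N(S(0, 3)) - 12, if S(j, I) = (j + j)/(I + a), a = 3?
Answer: -416/3 ≈ -138.67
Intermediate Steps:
S(j, I) = 2*j/(3 + I) (S(j, I) = (j + j)/(I + 3) = (2*j)/(3 + I) = 2*j/(3 + I))
N(n) = -10/3 (N(n) = -4*1 + 2*(⅓) = -4 + ⅔ = -10/3)
38*N(S(0, 3)) - 12 = 38*(-10/3) - 12 = -380/3 - 12 = -416/3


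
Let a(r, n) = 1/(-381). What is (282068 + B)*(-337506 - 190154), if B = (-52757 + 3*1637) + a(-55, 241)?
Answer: -47087629650460/381 ≈ -1.2359e+11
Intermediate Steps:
a(r, n) = -1/381
B = -18229327/381 (B = (-52757 + 3*1637) - 1/381 = (-52757 + 4911) - 1/381 = -47846 - 1/381 = -18229327/381 ≈ -47846.)
(282068 + B)*(-337506 - 190154) = (282068 - 18229327/381)*(-337506 - 190154) = (89238581/381)*(-527660) = -47087629650460/381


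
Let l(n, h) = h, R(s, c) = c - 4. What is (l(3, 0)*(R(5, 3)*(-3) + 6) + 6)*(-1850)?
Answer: -11100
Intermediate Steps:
R(s, c) = -4 + c
(l(3, 0)*(R(5, 3)*(-3) + 6) + 6)*(-1850) = (0*((-4 + 3)*(-3) + 6) + 6)*(-1850) = (0*(-1*(-3) + 6) + 6)*(-1850) = (0*(3 + 6) + 6)*(-1850) = (0*9 + 6)*(-1850) = (0 + 6)*(-1850) = 6*(-1850) = -11100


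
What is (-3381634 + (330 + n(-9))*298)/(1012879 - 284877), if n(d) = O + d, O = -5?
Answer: -1643733/364001 ≈ -4.5157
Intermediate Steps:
n(d) = -5 + d
(-3381634 + (330 + n(-9))*298)/(1012879 - 284877) = (-3381634 + (330 + (-5 - 9))*298)/(1012879 - 284877) = (-3381634 + (330 - 14)*298)/728002 = (-3381634 + 316*298)*(1/728002) = (-3381634 + 94168)*(1/728002) = -3287466*1/728002 = -1643733/364001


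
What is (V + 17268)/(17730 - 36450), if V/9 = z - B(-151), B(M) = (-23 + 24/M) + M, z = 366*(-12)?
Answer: 520763/471120 ≈ 1.1054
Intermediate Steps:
z = -4392
B(M) = -23 + M + 24/M
V = -5732046/151 (V = 9*(-4392 - (-23 - 151 + 24/(-151))) = 9*(-4392 - (-23 - 151 + 24*(-1/151))) = 9*(-4392 - (-23 - 151 - 24/151)) = 9*(-4392 - 1*(-26298/151)) = 9*(-4392 + 26298/151) = 9*(-636894/151) = -5732046/151 ≈ -37961.)
(V + 17268)/(17730 - 36450) = (-5732046/151 + 17268)/(17730 - 36450) = -3124578/151/(-18720) = -3124578/151*(-1/18720) = 520763/471120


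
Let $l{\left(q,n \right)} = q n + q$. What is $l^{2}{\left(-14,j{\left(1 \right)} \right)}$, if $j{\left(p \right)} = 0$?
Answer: $196$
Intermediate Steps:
$l{\left(q,n \right)} = q + n q$ ($l{\left(q,n \right)} = n q + q = q + n q$)
$l^{2}{\left(-14,j{\left(1 \right)} \right)} = \left(- 14 \left(1 + 0\right)\right)^{2} = \left(\left(-14\right) 1\right)^{2} = \left(-14\right)^{2} = 196$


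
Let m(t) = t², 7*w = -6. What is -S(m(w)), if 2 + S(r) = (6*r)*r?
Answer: -2974/2401 ≈ -1.2387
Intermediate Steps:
w = -6/7 (w = (⅐)*(-6) = -6/7 ≈ -0.85714)
S(r) = -2 + 6*r² (S(r) = -2 + (6*r)*r = -2 + 6*r²)
-S(m(w)) = -(-2 + 6*((-6/7)²)²) = -(-2 + 6*(36/49)²) = -(-2 + 6*(1296/2401)) = -(-2 + 7776/2401) = -1*2974/2401 = -2974/2401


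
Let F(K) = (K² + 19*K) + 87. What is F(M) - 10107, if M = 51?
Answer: -6450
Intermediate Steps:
F(K) = 87 + K² + 19*K
F(M) - 10107 = (87 + 51² + 19*51) - 10107 = (87 + 2601 + 969) - 10107 = 3657 - 10107 = -6450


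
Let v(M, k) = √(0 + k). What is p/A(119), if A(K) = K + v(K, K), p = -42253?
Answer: -42253/118 + 42253*√119/14042 ≈ -325.25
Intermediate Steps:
v(M, k) = √k
A(K) = K + √K
p/A(119) = -42253/(119 + √119)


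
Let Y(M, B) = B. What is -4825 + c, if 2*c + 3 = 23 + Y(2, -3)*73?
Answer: -9849/2 ≈ -4924.5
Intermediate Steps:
c = -199/2 (c = -3/2 + (23 - 3*73)/2 = -3/2 + (23 - 219)/2 = -3/2 + (½)*(-196) = -3/2 - 98 = -199/2 ≈ -99.500)
-4825 + c = -4825 - 199/2 = -9849/2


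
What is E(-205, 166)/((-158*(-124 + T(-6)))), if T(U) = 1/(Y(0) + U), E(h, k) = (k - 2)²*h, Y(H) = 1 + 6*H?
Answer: -13784200/49059 ≈ -280.97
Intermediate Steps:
E(h, k) = h*(-2 + k)² (E(h, k) = (-2 + k)²*h = h*(-2 + k)²)
T(U) = 1/(1 + U) (T(U) = 1/((1 + 6*0) + U) = 1/((1 + 0) + U) = 1/(1 + U))
E(-205, 166)/((-158*(-124 + T(-6)))) = (-205*(-2 + 166)²)/((-158*(-124 + 1/(1 - 6)))) = (-205*164²)/((-158*(-124 + 1/(-5)))) = (-205*26896)/((-158*(-124 - ⅕))) = -5513680/((-158*(-621/5))) = -5513680/98118/5 = -5513680*5/98118 = -13784200/49059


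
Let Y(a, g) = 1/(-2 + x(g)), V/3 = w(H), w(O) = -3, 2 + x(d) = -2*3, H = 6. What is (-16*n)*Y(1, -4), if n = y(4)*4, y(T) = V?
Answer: -288/5 ≈ -57.600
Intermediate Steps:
x(d) = -8 (x(d) = -2 - 2*3 = -2 - 6 = -8)
V = -9 (V = 3*(-3) = -9)
y(T) = -9
n = -36 (n = -9*4 = -36)
Y(a, g) = -1/10 (Y(a, g) = 1/(-2 - 8) = 1/(-10) = -1/10)
(-16*n)*Y(1, -4) = -16*(-36)*(-1/10) = 576*(-1/10) = -288/5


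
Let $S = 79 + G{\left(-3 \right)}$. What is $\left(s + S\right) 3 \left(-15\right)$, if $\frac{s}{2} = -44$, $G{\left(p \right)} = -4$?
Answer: $585$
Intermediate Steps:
$s = -88$ ($s = 2 \left(-44\right) = -88$)
$S = 75$ ($S = 79 - 4 = 75$)
$\left(s + S\right) 3 \left(-15\right) = \left(-88 + 75\right) 3 \left(-15\right) = \left(-13\right) \left(-45\right) = 585$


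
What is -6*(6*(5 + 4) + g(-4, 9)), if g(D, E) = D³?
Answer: 60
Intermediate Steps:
-6*(6*(5 + 4) + g(-4, 9)) = -6*(6*(5 + 4) + (-4)³) = -6*(6*9 - 64) = -6*(54 - 64) = -6*(-10) = 60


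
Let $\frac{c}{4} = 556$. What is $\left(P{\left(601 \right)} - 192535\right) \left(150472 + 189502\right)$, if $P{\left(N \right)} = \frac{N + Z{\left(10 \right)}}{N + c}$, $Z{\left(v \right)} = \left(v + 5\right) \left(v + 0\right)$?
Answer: $- \frac{184915470483776}{2825} \approx -6.5457 \cdot 10^{10}$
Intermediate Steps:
$c = 2224$ ($c = 4 \cdot 556 = 2224$)
$Z{\left(v \right)} = v \left(5 + v\right)$ ($Z{\left(v \right)} = \left(5 + v\right) v = v \left(5 + v\right)$)
$P{\left(N \right)} = \frac{150 + N}{2224 + N}$ ($P{\left(N \right)} = \frac{N + 10 \left(5 + 10\right)}{N + 2224} = \frac{N + 10 \cdot 15}{2224 + N} = \frac{N + 150}{2224 + N} = \frac{150 + N}{2224 + N}$)
$\left(P{\left(601 \right)} - 192535\right) \left(150472 + 189502\right) = \left(\frac{150 + 601}{2224 + 601} - 192535\right) \left(150472 + 189502\right) = \left(\frac{1}{2825} \cdot 751 - 192535\right) 339974 = \left(\frac{751}{2825} - 192535\right) 339974 = \left(- \frac{543910624}{2825}\right) 339974 = - \frac{184915470483776}{2825}$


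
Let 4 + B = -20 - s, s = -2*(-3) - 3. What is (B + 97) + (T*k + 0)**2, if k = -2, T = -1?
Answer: 74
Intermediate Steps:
s = 3 (s = 6 - 3 = 3)
B = -27 (B = -4 + (-20 - 1*3) = -4 + (-20 - 3) = -4 - 23 = -27)
(B + 97) + (T*k + 0)**2 = (-27 + 97) + (-1*(-2) + 0)**2 = 70 + (2 + 0)**2 = 70 + 2**2 = 70 + 4 = 74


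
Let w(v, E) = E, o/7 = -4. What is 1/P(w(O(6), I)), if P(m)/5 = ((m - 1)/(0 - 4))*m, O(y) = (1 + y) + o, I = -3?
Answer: -1/15 ≈ -0.066667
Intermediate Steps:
o = -28 (o = 7*(-4) = -28)
O(y) = -27 + y (O(y) = (1 + y) - 28 = -27 + y)
P(m) = 5*m*(1/4 - m/4) (P(m) = 5*(((m - 1)/(0 - 4))*m) = 5*(((-1 + m)/(-4))*m) = 5*(((-1 + m)*(-1/4))*m) = 5*((1/4 - m/4)*m) = 5*(m*(1/4 - m/4)) = 5*m*(1/4 - m/4))
1/P(w(O(6), I)) = 1/((5/4)*(-3)*(1 - 1*(-3))) = 1/((5/4)*(-3)*(1 + 3)) = 1/((5/4)*(-3)*4) = 1/(-15) = -1/15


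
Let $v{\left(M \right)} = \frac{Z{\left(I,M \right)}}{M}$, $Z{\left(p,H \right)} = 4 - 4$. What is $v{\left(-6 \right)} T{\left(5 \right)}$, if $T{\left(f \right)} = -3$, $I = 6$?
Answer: $0$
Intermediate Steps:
$Z{\left(p,H \right)} = 0$ ($Z{\left(p,H \right)} = 4 - 4 = 0$)
$v{\left(M \right)} = 0$ ($v{\left(M \right)} = \frac{0}{M} = 0$)
$v{\left(-6 \right)} T{\left(5 \right)} = 0 \left(-3\right) = 0$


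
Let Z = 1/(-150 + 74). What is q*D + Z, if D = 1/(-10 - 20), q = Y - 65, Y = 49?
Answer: 593/1140 ≈ 0.52017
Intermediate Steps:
q = -16 (q = 49 - 65 = -16)
Z = -1/76 (Z = 1/(-76) = -1/76 ≈ -0.013158)
D = -1/30 (D = 1/(-30) = -1/30 ≈ -0.033333)
q*D + Z = -16*(-1/30) - 1/76 = 8/15 - 1/76 = 593/1140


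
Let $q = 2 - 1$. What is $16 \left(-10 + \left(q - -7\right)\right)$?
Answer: $-32$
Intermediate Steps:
$q = 1$ ($q = 2 - 1 = 1$)
$16 \left(-10 + \left(q - -7\right)\right) = 16 \left(-10 + \left(1 - -7\right)\right) = 16 \left(-10 + \left(1 + 7\right)\right) = 16 \left(-10 + 8\right) = 16 \left(-2\right) = -32$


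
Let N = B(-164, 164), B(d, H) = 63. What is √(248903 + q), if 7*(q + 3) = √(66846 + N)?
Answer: √(12196100 + 7*√66909)/7 ≈ 498.94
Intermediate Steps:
N = 63
q = -3 + √66909/7 (q = -3 + √(66846 + 63)/7 = -3 + √66909/7 ≈ 33.953)
√(248903 + q) = √(248903 + (-3 + √66909/7)) = √(248900 + √66909/7)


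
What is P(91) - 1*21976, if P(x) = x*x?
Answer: -13695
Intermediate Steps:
P(x) = x²
P(91) - 1*21976 = 91² - 1*21976 = 8281 - 21976 = -13695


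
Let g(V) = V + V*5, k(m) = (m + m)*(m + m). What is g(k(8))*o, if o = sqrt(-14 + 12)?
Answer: 1536*I*sqrt(2) ≈ 2172.2*I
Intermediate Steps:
o = I*sqrt(2) (o = sqrt(-2) = I*sqrt(2) ≈ 1.4142*I)
k(m) = 4*m**2 (k(m) = (2*m)*(2*m) = 4*m**2)
g(V) = 6*V (g(V) = V + 5*V = 6*V)
g(k(8))*o = (6*(4*8**2))*(I*sqrt(2)) = (6*(4*64))*(I*sqrt(2)) = (6*256)*(I*sqrt(2)) = 1536*(I*sqrt(2)) = 1536*I*sqrt(2)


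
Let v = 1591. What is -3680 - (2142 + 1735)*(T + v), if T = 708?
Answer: -8916903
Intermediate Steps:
-3680 - (2142 + 1735)*(T + v) = -3680 - (2142 + 1735)*(708 + 1591) = -3680 - 3877*2299 = -3680 - 1*8913223 = -3680 - 8913223 = -8916903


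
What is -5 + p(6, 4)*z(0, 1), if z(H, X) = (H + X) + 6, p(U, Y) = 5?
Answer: 30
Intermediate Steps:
z(H, X) = 6 + H + X
-5 + p(6, 4)*z(0, 1) = -5 + 5*(6 + 0 + 1) = -5 + 5*7 = -5 + 35 = 30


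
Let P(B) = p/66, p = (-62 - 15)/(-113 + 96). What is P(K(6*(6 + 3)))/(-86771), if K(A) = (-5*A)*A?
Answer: -7/8850642 ≈ -7.9090e-7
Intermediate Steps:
p = 77/17 (p = -77/(-17) = -77*(-1/17) = 77/17 ≈ 4.5294)
K(A) = -5*A²
P(B) = 7/102 (P(B) = (77/17)/66 = (77/17)*(1/66) = 7/102)
P(K(6*(6 + 3)))/(-86771) = (7/102)/(-86771) = (7/102)*(-1/86771) = -7/8850642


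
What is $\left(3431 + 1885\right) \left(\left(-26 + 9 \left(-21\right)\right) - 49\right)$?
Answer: $-1403424$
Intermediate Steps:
$\left(3431 + 1885\right) \left(\left(-26 + 9 \left(-21\right)\right) - 49\right) = 5316 \left(\left(-26 - 189\right) - 49\right) = 5316 \left(-215 - 49\right) = 5316 \left(-264\right) = -1403424$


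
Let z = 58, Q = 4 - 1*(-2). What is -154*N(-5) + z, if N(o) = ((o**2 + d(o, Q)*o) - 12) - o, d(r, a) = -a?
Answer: -7334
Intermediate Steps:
Q = 6 (Q = 4 + 2 = 6)
N(o) = -12 + o**2 - 7*o (N(o) = ((o**2 + (-1*6)*o) - 12) - o = ((o**2 - 6*o) - 12) - o = (-12 + o**2 - 6*o) - o = -12 + o**2 - 7*o)
-154*N(-5) + z = -154*(-12 + (-5)**2 - 7*(-5)) + 58 = -154*(-12 + 25 + 35) + 58 = -154*48 + 58 = -7392 + 58 = -7334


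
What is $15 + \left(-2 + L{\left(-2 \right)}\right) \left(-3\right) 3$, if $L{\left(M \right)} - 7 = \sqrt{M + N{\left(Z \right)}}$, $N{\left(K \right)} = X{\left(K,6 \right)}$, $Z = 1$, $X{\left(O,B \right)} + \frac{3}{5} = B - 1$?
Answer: $-30 - \frac{18 \sqrt{15}}{5} \approx -43.943$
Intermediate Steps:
$X{\left(O,B \right)} = - \frac{8}{5} + B$ ($X{\left(O,B \right)} = - \frac{3}{5} + \left(B - 1\right) = - \frac{3}{5} + \left(-1 + B\right) = - \frac{8}{5} + B$)
$N{\left(K \right)} = \frac{22}{5}$ ($N{\left(K \right)} = - \frac{8}{5} + 6 = \frac{22}{5}$)
$L{\left(M \right)} = 7 + \sqrt{\frac{22}{5} + M}$ ($L{\left(M \right)} = 7 + \sqrt{M + \frac{22}{5}} = 7 + \sqrt{\frac{22}{5} + M}$)
$15 + \left(-2 + L{\left(-2 \right)}\right) \left(-3\right) 3 = 15 + \left(-2 + \left(7 + \frac{\sqrt{110 + 25 \left(-2\right)}}{5}\right)\right) \left(-3\right) 3 = 15 + \left(-2 + \left(7 + \frac{\sqrt{110 - 50}}{5}\right)\right) \left(-3\right) 3 = 15 + \left(-2 + \left(7 + \frac{\sqrt{60}}{5}\right)\right) \left(-3\right) 3 = 15 + \left(-2 + \left(7 + \frac{2 \sqrt{15}}{5}\right)\right) \left(-3\right) 3 = 15 + \left(5 + \frac{2 \sqrt{15}}{5}\right) \left(-3\right) 3 = 15 + \left(-15 - \frac{6 \sqrt{15}}{5}\right) 3 = 15 - \left(45 + \frac{18 \sqrt{15}}{5}\right) = -30 - \frac{18 \sqrt{15}}{5}$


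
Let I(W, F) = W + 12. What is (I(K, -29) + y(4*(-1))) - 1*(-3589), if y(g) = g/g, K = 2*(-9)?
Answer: 3584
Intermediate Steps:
K = -18
I(W, F) = 12 + W
y(g) = 1
(I(K, -29) + y(4*(-1))) - 1*(-3589) = ((12 - 18) + 1) - 1*(-3589) = (-6 + 1) + 3589 = -5 + 3589 = 3584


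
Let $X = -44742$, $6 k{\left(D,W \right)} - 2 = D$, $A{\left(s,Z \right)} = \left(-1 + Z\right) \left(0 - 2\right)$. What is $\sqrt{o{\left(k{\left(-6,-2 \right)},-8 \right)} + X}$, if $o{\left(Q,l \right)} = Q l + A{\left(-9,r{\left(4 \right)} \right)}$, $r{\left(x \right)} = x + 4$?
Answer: $\frac{2 i \sqrt{100689}}{3} \approx 211.54 i$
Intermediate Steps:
$r{\left(x \right)} = 4 + x$
$A{\left(s,Z \right)} = 2 - 2 Z$ ($A{\left(s,Z \right)} = \left(-1 + Z\right) \left(-2\right) = 2 - 2 Z$)
$k{\left(D,W \right)} = \frac{1}{3} + \frac{D}{6}$
$o{\left(Q,l \right)} = -14 + Q l$ ($o{\left(Q,l \right)} = Q l + \left(2 - 2 \left(4 + 4\right)\right) = Q l + \left(2 - 16\right) = Q l - 14 = -14 + Q l$)
$\sqrt{o{\left(k{\left(-6,-2 \right)},-8 \right)} + X} = \sqrt{\left(-14 + \left(\frac{1}{3} + \frac{1}{6} \left(-6\right)\right) \left(-8\right)\right) - 44742} = \sqrt{\left(-14 + \left(\frac{1}{3} - 1\right) \left(-8\right)\right) - 44742} = \sqrt{\left(-14 - - \frac{16}{3}\right) - 44742} = \sqrt{\left(-14 + \frac{16}{3}\right) - 44742} = \sqrt{- \frac{26}{3} - 44742} = \sqrt{- \frac{134252}{3}} = \frac{2 i \sqrt{100689}}{3}$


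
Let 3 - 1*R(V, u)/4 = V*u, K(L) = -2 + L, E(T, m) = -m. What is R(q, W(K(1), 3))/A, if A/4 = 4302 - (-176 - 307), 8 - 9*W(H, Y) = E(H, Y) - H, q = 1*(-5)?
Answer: 7/3915 ≈ 0.0017880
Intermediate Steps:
q = -5
W(H, Y) = 8/9 + H/9 + Y/9 (W(H, Y) = 8/9 - (-Y - H)/9 = 8/9 - (-H - Y)/9 = 8/9 + (H/9 + Y/9) = 8/9 + H/9 + Y/9)
A = 19140 (A = 4*(4302 - (-176 - 307)) = 4*(4302 - 1*(-483)) = 4*(4302 + 483) = 4*4785 = 19140)
R(V, u) = 12 - 4*V*u
R(q, W(K(1), 3))/A = (12 - 4*(-5)*(8/9 + (-2 + 1)/9 + (⅑)*3))/19140 = (12 - 4*(-5)*(8/9 + (⅑)*(-1) + ⅓))*(1/19140) = (12 - 4*(-5)*(8/9 - ⅑ + ⅓))*(1/19140) = (12 - 4*(-5)*10/9)*(1/19140) = (12 + 200/9)*(1/19140) = (308/9)*(1/19140) = 7/3915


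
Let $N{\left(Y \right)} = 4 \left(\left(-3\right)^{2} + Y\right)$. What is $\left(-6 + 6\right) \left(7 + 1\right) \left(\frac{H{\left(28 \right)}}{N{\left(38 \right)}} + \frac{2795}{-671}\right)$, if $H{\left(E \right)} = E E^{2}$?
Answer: $0$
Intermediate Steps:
$N{\left(Y \right)} = 36 + 4 Y$ ($N{\left(Y \right)} = 4 \left(9 + Y\right) = 36 + 4 Y$)
$H{\left(E \right)} = E^{3}$
$\left(-6 + 6\right) \left(7 + 1\right) \left(\frac{H{\left(28 \right)}}{N{\left(38 \right)}} + \frac{2795}{-671}\right) = \left(-6 + 6\right) \left(7 + 1\right) \left(\frac{28^{3}}{36 + 4 \cdot 38} + \frac{2795}{-671}\right) = 0 \cdot 8 \left(\frac{21952}{36 + 152} + 2795 \left(- \frac{1}{671}\right)\right) = 0 \left(\frac{21952}{188} - \frac{2795}{671}\right) = 0 \left(21952 \cdot \frac{1}{188} - \frac{2795}{671}\right) = 0 \left(\frac{5488}{47} - \frac{2795}{671}\right) = 0 \cdot \frac{3551083}{31537} = 0$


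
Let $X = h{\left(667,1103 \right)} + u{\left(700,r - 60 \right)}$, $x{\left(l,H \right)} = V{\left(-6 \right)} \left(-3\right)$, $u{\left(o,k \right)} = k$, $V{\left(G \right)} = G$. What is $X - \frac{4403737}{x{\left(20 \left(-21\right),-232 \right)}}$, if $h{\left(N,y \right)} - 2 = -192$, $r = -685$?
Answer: $- \frac{4420567}{18} \approx -2.4559 \cdot 10^{5}$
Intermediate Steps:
$h{\left(N,y \right)} = -190$ ($h{\left(N,y \right)} = 2 - 192 = -190$)
$x{\left(l,H \right)} = 18$ ($x{\left(l,H \right)} = \left(-6\right) \left(-3\right) = 18$)
$X = -935$ ($X = -190 - 745 = -935$)
$X - \frac{4403737}{x{\left(20 \left(-21\right),-232 \right)}} = -935 - \frac{4403737}{18} = - \frac{4420567}{18}$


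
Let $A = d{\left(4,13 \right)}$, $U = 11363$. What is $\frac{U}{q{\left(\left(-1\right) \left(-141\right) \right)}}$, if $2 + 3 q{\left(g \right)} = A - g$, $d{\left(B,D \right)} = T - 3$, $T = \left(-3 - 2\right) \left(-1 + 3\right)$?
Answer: $- \frac{11363}{52} \approx -218.52$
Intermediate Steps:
$T = -10$ ($T = \left(-5\right) 2 = -10$)
$d{\left(B,D \right)} = -13$ ($d{\left(B,D \right)} = -10 - 3 = -13$)
$A = -13$
$q{\left(g \right)} = -5 - \frac{g}{3}$ ($q{\left(g \right)} = - \frac{2}{3} + \frac{-13 - g}{3} = - \frac{2}{3} - \left(\frac{13}{3} + \frac{g}{3}\right) = -5 - \frac{g}{3}$)
$\frac{U}{q{\left(\left(-1\right) \left(-141\right) \right)}} = \frac{11363}{-5 - \frac{\left(-1\right) \left(-141\right)}{3}} = \frac{11363}{-5 - 47} = \frac{11363}{-52} = 11363 \left(- \frac{1}{52}\right) = - \frac{11363}{52}$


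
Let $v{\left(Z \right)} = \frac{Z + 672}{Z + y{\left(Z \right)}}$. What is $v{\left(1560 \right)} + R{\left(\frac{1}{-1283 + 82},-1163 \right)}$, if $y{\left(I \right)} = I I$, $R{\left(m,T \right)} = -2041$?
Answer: $- \frac{207089972}{101465} \approx -2041.0$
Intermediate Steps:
$y{\left(I \right)} = I^{2}$
$v{\left(Z \right)} = \frac{672 + Z}{Z + Z^{2}}$ ($v{\left(Z \right)} = \frac{Z + 672}{Z + Z^{2}} = \frac{672 + Z}{Z + Z^{2}}$)
$v{\left(1560 \right)} + R{\left(\frac{1}{-1283 + 82},-1163 \right)} = \frac{672 + 1560}{1560 \left(1 + 1560\right)} - 2041 = \frac{1}{1560} \cdot \frac{1}{1561} \cdot 2232 - 2041 = \frac{93}{101465} - 2041 = - \frac{207089972}{101465}$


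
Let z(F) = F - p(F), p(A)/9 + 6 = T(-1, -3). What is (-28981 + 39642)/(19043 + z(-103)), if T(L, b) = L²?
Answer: 10661/18985 ≈ 0.56155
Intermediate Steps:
p(A) = -45 (p(A) = -54 + 9*(-1)² = -54 + 9*1 = -54 + 9 = -45)
z(F) = 45 + F (z(F) = F - 1*(-45) = F + 45 = 45 + F)
(-28981 + 39642)/(19043 + z(-103)) = (-28981 + 39642)/(19043 + (45 - 103)) = 10661/(19043 - 58) = 10661/18985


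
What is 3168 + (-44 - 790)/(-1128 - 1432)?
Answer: 4055457/1280 ≈ 3168.3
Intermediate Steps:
3168 + (-44 - 790)/(-1128 - 1432) = 3168 - 834/(-2560) = 3168 - 834*(-1/2560) = 3168 + 417/1280 = 4055457/1280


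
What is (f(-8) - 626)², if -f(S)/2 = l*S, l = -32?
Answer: 1295044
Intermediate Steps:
f(S) = 64*S (f(S) = -(-64)*S = 64*S)
(f(-8) - 626)² = (64*(-8) - 626)² = (-512 - 626)² = (-1138)² = 1295044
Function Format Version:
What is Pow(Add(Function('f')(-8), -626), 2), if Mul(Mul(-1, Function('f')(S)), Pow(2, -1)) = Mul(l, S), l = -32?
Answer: 1295044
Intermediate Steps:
Function('f')(S) = Mul(64, S) (Function('f')(S) = Mul(-2, Mul(-32, S)) = Mul(64, S))
Pow(Add(Function('f')(-8), -626), 2) = Pow(Add(Mul(64, -8), -626), 2) = Pow(Add(-512, -626), 2) = Pow(-1138, 2) = 1295044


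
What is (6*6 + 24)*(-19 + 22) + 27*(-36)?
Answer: -792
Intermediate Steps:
(6*6 + 24)*(-19 + 22) + 27*(-36) = (36 + 24)*3 - 972 = 60*3 - 972 = 180 - 972 = -792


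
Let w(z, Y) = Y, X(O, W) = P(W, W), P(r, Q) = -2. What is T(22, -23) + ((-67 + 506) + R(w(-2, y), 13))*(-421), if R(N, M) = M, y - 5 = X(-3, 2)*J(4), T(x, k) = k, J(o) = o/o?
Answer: -190315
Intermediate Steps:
J(o) = 1
X(O, W) = -2
y = 3 (y = 5 - 2*1 = 5 - 2 = 3)
T(22, -23) + ((-67 + 506) + R(w(-2, y), 13))*(-421) = -23 + ((-67 + 506) + 13)*(-421) = -23 + (439 + 13)*(-421) = -23 + 452*(-421) = -23 - 190292 = -190315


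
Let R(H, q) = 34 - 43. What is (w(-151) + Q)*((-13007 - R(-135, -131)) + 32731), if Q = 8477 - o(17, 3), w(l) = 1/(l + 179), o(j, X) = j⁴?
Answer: -5923370189/4 ≈ -1.4808e+9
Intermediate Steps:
R(H, q) = -9
w(l) = 1/(179 + l)
Q = -75044 (Q = 8477 - 1*17⁴ = 8477 - 1*83521 = 8477 - 83521 = -75044)
(w(-151) + Q)*((-13007 - R(-135, -131)) + 32731) = (1/(179 - 151) - 75044)*((-13007 - 1*(-9)) + 32731) = (1/28 - 75044)*((-13007 + 9) + 32731) = (1/28 - 75044)*(-12998 + 32731) = -2101231/28*19733 = -5923370189/4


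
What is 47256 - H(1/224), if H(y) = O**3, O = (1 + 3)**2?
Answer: 43160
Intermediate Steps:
O = 16 (O = 4**2 = 16)
H(y) = 4096 (H(y) = 16**3 = 4096)
47256 - H(1/224) = 47256 - 1*4096 = 47256 - 4096 = 43160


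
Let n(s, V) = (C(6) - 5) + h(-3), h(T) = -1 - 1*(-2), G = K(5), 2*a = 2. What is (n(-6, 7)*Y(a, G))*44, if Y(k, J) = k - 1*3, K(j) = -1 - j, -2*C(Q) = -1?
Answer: 308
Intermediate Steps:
C(Q) = 1/2 (C(Q) = -1/2*(-1) = 1/2)
a = 1 (a = (1/2)*2 = 1)
G = -6 (G = -1 - 1*5 = -1 - 5 = -6)
h(T) = 1 (h(T) = -1 + 2 = 1)
Y(k, J) = -3 + k (Y(k, J) = k - 3 = -3 + k)
n(s, V) = -7/2 (n(s, V) = (1/2 - 5) + 1 = -9/2 + 1 = -7/2)
(n(-6, 7)*Y(a, G))*44 = -7*(-3 + 1)/2*44 = -7/2*(-2)*44 = 7*44 = 308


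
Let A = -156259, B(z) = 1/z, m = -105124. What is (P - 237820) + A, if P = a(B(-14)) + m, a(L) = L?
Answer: -6988843/14 ≈ -4.9920e+5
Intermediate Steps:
P = -1471737/14 (P = 1/(-14) - 105124 = -1/14 - 105124 = -1471737/14 ≈ -1.0512e+5)
(P - 237820) + A = (-1471737/14 - 237820) - 156259 = -4801217/14 - 156259 = -6988843/14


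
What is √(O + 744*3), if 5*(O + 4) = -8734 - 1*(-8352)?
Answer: √53790/5 ≈ 46.385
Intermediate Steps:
O = -402/5 (O = -4 + (-8734 - 1*(-8352))/5 = -4 + (-8734 + 8352)/5 = -4 + (⅕)*(-382) = -4 - 382/5 = -402/5 ≈ -80.400)
√(O + 744*3) = √(-402/5 + 744*3) = √(-402/5 + 2232) = √(10758/5) = √53790/5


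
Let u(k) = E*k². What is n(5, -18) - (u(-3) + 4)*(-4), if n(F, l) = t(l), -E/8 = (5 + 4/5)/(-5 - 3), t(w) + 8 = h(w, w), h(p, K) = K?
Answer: 994/5 ≈ 198.80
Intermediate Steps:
t(w) = -8 + w
E = 29/5 (E = -8*(5 + 4/5)/(-5 - 3) = -8*(5 + 4*(⅕))/(-8) = -8*(5 + ⅘)*(-1)/8 = -232*(-1)/(5*8) = -8*(-29/40) = 29/5 ≈ 5.8000)
n(F, l) = -8 + l
u(k) = 29*k²/5
n(5, -18) - (u(-3) + 4)*(-4) = (-8 - 18) - ((29/5)*(-3)² + 4)*(-4) = -26 - ((29/5)*9 + 4)*(-4) = -26 - (261/5 + 4)*(-4) = -26 - 281*(-4)/5 = -26 - 1*(-1124/5) = -26 + 1124/5 = 994/5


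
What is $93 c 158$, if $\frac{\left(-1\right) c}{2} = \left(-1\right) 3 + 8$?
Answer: $-146940$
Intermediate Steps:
$c = -10$ ($c = - 2 \left(\left(-1\right) 3 + 8\right) = - 2 \left(-3 + 8\right) = \left(-2\right) 5 = -10$)
$93 c 158 = 93 \left(-10\right) 158 = \left(-930\right) 158 = -146940$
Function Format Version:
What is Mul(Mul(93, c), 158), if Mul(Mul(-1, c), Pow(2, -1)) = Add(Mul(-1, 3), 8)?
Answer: -146940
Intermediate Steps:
c = -10 (c = Mul(-2, Add(Mul(-1, 3), 8)) = Mul(-2, Add(-3, 8)) = Mul(-2, 5) = -10)
Mul(Mul(93, c), 158) = Mul(Mul(93, -10), 158) = Mul(-930, 158) = -146940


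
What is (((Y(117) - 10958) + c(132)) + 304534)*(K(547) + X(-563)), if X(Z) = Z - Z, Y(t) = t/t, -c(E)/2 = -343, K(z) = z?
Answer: 160961861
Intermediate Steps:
c(E) = 686 (c(E) = -2*(-343) = 686)
Y(t) = 1
X(Z) = 0
(((Y(117) - 10958) + c(132)) + 304534)*(K(547) + X(-563)) = (((1 - 10958) + 686) + 304534)*(547 + 0) = ((-10957 + 686) + 304534)*547 = (-10271 + 304534)*547 = 294263*547 = 160961861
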